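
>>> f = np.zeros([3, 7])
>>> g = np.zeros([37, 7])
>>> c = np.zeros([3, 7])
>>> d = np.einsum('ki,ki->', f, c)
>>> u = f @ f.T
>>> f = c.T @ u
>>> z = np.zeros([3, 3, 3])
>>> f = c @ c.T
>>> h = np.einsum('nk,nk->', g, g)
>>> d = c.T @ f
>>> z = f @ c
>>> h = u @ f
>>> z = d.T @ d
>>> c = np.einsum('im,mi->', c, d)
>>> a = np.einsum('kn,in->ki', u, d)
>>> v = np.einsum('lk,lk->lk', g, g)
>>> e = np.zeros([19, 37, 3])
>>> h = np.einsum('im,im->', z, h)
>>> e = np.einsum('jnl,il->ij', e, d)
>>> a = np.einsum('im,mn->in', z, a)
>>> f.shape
(3, 3)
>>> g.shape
(37, 7)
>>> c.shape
()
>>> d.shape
(7, 3)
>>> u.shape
(3, 3)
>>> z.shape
(3, 3)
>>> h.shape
()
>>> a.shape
(3, 7)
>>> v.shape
(37, 7)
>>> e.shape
(7, 19)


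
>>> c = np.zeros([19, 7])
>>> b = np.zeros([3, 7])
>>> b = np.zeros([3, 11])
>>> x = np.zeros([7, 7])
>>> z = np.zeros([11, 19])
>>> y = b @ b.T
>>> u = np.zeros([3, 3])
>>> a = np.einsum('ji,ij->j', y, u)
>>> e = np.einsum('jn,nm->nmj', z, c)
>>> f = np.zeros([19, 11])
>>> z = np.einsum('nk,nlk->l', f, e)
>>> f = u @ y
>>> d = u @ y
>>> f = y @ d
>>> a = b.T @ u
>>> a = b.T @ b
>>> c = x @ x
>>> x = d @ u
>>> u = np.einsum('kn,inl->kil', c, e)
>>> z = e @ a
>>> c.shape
(7, 7)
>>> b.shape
(3, 11)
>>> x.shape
(3, 3)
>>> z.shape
(19, 7, 11)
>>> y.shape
(3, 3)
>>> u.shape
(7, 19, 11)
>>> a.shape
(11, 11)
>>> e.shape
(19, 7, 11)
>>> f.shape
(3, 3)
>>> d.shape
(3, 3)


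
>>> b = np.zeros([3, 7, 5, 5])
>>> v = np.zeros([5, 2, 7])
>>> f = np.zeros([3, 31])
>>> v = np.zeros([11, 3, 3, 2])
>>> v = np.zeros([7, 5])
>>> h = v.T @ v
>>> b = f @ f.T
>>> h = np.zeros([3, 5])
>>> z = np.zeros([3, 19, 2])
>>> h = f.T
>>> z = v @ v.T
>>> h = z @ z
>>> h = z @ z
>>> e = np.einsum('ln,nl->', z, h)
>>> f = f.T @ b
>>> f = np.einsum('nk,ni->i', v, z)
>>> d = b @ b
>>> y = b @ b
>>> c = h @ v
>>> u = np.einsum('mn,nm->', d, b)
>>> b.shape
(3, 3)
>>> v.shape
(7, 5)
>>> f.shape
(7,)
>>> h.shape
(7, 7)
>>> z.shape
(7, 7)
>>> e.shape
()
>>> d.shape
(3, 3)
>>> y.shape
(3, 3)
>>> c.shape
(7, 5)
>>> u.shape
()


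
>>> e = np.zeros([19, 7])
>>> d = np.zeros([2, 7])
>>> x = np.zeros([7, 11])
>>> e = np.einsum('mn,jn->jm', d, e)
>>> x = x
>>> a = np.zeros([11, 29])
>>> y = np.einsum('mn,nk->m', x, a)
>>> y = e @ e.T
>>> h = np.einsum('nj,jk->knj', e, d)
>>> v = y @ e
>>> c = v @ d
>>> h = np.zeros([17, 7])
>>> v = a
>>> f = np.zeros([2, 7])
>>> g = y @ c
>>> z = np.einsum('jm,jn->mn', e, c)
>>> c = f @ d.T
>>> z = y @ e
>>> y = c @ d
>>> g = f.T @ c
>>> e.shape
(19, 2)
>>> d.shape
(2, 7)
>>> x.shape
(7, 11)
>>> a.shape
(11, 29)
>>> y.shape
(2, 7)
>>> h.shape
(17, 7)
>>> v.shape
(11, 29)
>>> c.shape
(2, 2)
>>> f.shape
(2, 7)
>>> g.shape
(7, 2)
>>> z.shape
(19, 2)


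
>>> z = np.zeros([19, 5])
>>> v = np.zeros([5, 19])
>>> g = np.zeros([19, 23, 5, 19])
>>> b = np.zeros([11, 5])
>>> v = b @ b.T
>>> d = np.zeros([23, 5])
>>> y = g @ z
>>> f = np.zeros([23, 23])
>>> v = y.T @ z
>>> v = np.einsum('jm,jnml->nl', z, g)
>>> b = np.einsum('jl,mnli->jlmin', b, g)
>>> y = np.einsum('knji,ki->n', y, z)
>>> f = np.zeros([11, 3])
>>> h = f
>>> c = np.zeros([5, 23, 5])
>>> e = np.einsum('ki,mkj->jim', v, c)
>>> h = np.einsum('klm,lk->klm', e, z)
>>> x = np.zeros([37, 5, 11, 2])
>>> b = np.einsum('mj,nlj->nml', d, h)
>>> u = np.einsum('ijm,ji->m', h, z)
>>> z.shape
(19, 5)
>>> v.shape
(23, 19)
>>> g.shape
(19, 23, 5, 19)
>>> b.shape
(5, 23, 19)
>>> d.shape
(23, 5)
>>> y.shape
(23,)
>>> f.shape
(11, 3)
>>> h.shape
(5, 19, 5)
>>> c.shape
(5, 23, 5)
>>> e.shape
(5, 19, 5)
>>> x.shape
(37, 5, 11, 2)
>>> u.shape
(5,)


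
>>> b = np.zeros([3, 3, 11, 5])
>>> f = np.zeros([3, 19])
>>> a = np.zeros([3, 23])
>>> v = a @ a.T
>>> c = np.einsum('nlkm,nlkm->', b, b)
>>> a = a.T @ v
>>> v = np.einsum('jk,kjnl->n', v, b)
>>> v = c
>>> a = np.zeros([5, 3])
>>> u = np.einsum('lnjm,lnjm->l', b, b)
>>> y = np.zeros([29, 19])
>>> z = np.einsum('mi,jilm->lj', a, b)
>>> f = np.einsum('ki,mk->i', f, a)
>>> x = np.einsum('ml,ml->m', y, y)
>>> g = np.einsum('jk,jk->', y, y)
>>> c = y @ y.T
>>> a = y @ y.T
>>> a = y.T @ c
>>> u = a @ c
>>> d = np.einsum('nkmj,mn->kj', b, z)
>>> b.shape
(3, 3, 11, 5)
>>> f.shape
(19,)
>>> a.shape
(19, 29)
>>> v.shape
()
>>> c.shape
(29, 29)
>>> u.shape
(19, 29)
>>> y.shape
(29, 19)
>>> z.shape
(11, 3)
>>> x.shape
(29,)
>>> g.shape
()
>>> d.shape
(3, 5)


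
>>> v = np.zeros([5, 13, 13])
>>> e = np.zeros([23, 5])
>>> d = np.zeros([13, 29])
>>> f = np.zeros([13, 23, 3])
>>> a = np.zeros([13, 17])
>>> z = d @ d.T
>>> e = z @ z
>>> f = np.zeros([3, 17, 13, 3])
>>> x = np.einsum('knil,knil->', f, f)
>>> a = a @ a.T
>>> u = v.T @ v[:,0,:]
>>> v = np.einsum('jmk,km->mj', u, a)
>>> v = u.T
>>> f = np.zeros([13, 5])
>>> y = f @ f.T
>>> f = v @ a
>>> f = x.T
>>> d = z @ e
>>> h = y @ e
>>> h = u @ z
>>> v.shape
(13, 13, 13)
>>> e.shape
(13, 13)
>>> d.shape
(13, 13)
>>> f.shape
()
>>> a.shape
(13, 13)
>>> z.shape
(13, 13)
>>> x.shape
()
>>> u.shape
(13, 13, 13)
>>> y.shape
(13, 13)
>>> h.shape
(13, 13, 13)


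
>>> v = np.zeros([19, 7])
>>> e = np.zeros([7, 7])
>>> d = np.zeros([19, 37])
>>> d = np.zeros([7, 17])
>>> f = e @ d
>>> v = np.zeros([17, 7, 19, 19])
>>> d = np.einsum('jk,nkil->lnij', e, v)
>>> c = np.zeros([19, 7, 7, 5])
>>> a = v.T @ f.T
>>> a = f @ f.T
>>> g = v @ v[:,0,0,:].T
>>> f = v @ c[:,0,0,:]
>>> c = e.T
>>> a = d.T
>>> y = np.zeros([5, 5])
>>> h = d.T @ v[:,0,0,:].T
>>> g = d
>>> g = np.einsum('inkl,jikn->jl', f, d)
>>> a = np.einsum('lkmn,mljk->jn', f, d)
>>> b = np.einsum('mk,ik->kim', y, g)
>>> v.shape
(17, 7, 19, 19)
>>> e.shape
(7, 7)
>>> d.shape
(19, 17, 19, 7)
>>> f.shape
(17, 7, 19, 5)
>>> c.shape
(7, 7)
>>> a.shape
(19, 5)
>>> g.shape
(19, 5)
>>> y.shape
(5, 5)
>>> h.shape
(7, 19, 17, 17)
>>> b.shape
(5, 19, 5)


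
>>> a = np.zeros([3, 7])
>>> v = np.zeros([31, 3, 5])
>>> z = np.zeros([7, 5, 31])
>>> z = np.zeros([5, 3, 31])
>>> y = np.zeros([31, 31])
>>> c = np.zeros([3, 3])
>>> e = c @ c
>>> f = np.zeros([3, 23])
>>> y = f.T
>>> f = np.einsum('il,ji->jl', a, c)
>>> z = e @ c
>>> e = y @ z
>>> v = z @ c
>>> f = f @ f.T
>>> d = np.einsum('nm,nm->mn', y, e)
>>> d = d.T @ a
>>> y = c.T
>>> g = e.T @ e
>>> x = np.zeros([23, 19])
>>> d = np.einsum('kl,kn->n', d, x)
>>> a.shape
(3, 7)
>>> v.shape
(3, 3)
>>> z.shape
(3, 3)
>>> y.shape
(3, 3)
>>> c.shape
(3, 3)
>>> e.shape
(23, 3)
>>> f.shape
(3, 3)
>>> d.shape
(19,)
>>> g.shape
(3, 3)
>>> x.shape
(23, 19)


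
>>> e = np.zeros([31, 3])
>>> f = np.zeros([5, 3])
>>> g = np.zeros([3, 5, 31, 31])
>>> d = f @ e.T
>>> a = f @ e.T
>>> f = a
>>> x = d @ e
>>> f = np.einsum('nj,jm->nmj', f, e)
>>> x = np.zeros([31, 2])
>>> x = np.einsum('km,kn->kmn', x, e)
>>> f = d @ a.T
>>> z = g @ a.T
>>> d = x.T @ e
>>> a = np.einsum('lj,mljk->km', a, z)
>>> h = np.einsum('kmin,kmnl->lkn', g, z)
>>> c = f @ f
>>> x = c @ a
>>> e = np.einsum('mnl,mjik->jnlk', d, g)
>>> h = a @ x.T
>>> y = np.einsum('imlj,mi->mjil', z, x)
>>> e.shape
(5, 2, 3, 31)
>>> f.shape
(5, 5)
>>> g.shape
(3, 5, 31, 31)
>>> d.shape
(3, 2, 3)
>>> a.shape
(5, 3)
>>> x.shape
(5, 3)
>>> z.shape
(3, 5, 31, 5)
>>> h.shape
(5, 5)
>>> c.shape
(5, 5)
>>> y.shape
(5, 5, 3, 31)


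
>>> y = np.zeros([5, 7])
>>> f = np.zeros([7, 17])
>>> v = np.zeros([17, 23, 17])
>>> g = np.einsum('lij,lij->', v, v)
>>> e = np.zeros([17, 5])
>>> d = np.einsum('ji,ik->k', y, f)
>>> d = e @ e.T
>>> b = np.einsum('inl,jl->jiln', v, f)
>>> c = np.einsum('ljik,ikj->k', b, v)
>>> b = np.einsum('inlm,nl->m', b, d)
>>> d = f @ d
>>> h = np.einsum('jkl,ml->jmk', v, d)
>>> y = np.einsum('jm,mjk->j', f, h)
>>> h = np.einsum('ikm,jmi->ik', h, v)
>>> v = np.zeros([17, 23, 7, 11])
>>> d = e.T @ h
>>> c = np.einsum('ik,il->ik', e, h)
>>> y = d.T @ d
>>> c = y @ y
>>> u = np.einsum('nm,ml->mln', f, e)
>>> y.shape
(7, 7)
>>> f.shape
(7, 17)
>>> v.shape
(17, 23, 7, 11)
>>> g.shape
()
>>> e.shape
(17, 5)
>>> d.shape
(5, 7)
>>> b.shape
(23,)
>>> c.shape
(7, 7)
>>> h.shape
(17, 7)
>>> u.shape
(17, 5, 7)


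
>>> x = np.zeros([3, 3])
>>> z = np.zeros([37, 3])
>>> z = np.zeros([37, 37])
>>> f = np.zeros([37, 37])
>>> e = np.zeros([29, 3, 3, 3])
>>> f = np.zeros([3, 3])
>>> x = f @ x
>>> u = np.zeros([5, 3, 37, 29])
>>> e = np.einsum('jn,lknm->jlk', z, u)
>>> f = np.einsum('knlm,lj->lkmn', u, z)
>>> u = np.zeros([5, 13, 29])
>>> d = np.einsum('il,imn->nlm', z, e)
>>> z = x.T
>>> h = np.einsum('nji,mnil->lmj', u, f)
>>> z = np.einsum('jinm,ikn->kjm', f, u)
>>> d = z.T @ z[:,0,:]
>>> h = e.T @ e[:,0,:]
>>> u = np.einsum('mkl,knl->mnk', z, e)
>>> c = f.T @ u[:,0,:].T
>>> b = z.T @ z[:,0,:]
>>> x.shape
(3, 3)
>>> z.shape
(13, 37, 3)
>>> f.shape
(37, 5, 29, 3)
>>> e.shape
(37, 5, 3)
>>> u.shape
(13, 5, 37)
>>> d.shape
(3, 37, 3)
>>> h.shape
(3, 5, 3)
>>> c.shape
(3, 29, 5, 13)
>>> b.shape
(3, 37, 3)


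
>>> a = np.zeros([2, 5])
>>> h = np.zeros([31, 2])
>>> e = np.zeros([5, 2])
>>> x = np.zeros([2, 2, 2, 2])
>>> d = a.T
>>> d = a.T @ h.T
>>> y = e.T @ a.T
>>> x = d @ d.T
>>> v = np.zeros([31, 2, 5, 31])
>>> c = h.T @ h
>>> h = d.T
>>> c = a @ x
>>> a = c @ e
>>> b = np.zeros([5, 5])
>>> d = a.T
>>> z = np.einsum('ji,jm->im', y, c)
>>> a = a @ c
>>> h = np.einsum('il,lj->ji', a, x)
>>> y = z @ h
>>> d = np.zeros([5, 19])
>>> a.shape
(2, 5)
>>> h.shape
(5, 2)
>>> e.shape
(5, 2)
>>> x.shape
(5, 5)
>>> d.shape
(5, 19)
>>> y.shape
(2, 2)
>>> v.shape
(31, 2, 5, 31)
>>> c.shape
(2, 5)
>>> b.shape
(5, 5)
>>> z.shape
(2, 5)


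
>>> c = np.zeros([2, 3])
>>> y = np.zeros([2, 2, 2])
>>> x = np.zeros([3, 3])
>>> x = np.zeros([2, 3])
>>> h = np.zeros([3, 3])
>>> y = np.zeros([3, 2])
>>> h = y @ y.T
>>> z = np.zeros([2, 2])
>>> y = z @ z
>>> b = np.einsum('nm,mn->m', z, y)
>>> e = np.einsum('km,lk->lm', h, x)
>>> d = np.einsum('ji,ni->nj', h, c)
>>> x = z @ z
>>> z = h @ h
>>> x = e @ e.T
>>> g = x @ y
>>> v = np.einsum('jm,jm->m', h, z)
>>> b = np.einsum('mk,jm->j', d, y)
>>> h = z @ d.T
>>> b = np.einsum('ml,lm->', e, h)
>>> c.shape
(2, 3)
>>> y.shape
(2, 2)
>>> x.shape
(2, 2)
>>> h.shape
(3, 2)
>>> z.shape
(3, 3)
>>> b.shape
()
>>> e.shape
(2, 3)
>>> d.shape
(2, 3)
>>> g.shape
(2, 2)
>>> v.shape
(3,)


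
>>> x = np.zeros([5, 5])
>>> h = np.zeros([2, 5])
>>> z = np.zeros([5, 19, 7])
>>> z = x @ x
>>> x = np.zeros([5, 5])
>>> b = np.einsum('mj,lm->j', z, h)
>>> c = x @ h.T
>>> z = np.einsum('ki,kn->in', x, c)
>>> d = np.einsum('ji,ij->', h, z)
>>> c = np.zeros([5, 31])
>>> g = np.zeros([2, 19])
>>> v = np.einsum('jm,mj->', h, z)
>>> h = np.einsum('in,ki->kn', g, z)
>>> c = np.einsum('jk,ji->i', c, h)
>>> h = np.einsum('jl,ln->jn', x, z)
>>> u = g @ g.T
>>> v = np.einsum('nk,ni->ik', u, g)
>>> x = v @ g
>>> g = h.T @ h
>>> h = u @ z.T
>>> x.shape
(19, 19)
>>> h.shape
(2, 5)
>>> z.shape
(5, 2)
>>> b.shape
(5,)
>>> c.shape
(19,)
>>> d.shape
()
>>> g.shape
(2, 2)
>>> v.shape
(19, 2)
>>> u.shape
(2, 2)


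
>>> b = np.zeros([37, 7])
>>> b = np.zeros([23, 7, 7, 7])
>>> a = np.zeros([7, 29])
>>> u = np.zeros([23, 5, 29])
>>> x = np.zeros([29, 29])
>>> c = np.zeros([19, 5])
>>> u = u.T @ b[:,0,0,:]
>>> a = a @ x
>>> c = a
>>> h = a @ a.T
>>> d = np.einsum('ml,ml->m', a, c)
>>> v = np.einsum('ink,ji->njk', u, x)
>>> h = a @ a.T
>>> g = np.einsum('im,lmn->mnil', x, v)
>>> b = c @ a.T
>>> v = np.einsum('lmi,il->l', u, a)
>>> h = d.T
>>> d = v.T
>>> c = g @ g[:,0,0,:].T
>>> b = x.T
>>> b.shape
(29, 29)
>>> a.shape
(7, 29)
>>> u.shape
(29, 5, 7)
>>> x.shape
(29, 29)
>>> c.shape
(29, 7, 29, 29)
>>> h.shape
(7,)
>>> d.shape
(29,)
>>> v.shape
(29,)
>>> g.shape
(29, 7, 29, 5)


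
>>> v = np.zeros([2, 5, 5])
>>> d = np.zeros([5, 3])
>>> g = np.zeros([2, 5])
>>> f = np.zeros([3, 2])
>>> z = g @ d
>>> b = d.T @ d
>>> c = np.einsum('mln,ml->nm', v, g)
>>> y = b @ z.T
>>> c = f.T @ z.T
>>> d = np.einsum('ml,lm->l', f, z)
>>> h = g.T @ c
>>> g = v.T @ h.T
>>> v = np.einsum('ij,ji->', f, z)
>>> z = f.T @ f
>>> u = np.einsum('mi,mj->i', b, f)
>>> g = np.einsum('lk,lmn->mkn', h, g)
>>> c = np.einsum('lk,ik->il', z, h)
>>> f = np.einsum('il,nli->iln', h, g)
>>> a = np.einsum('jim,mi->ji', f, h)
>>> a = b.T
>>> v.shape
()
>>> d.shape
(2,)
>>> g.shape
(5, 2, 5)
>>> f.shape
(5, 2, 5)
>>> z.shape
(2, 2)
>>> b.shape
(3, 3)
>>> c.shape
(5, 2)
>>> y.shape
(3, 2)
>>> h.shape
(5, 2)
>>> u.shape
(3,)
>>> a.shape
(3, 3)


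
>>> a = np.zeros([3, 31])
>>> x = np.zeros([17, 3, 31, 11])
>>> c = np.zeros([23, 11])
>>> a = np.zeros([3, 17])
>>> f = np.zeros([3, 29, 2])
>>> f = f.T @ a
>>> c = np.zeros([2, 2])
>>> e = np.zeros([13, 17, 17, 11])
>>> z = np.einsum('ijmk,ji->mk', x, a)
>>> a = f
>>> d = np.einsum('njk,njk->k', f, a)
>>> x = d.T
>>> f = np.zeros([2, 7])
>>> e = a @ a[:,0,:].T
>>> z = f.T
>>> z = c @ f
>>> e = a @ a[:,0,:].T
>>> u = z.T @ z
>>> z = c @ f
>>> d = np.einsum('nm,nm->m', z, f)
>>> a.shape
(2, 29, 17)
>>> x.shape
(17,)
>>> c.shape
(2, 2)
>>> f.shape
(2, 7)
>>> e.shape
(2, 29, 2)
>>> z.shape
(2, 7)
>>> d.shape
(7,)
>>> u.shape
(7, 7)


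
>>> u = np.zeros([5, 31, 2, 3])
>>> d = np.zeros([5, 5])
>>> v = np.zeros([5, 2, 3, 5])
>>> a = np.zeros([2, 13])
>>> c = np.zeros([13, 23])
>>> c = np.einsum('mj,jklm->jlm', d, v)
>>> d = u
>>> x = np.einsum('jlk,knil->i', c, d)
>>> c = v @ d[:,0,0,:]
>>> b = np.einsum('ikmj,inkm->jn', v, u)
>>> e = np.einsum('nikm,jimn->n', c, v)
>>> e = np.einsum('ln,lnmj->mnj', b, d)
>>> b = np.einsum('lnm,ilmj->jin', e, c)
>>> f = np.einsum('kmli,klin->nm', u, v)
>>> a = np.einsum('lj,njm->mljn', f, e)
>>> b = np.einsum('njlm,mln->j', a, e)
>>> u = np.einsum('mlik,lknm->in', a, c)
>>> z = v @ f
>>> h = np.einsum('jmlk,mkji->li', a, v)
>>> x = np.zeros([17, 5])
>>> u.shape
(31, 3)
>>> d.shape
(5, 31, 2, 3)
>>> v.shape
(5, 2, 3, 5)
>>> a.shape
(3, 5, 31, 2)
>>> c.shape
(5, 2, 3, 3)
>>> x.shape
(17, 5)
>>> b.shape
(5,)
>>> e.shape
(2, 31, 3)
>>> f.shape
(5, 31)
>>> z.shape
(5, 2, 3, 31)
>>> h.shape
(31, 5)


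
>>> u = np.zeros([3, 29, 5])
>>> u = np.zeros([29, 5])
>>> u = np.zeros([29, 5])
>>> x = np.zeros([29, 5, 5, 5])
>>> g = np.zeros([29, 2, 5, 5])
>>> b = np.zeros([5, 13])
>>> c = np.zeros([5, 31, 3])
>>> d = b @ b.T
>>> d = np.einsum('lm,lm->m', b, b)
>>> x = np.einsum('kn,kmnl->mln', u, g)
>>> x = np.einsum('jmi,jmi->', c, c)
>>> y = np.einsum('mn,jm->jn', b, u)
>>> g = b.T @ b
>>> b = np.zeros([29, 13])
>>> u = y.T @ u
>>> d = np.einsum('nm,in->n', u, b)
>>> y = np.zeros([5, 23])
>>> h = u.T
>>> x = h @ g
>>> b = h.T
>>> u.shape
(13, 5)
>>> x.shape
(5, 13)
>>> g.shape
(13, 13)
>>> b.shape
(13, 5)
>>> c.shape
(5, 31, 3)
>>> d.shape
(13,)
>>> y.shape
(5, 23)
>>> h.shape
(5, 13)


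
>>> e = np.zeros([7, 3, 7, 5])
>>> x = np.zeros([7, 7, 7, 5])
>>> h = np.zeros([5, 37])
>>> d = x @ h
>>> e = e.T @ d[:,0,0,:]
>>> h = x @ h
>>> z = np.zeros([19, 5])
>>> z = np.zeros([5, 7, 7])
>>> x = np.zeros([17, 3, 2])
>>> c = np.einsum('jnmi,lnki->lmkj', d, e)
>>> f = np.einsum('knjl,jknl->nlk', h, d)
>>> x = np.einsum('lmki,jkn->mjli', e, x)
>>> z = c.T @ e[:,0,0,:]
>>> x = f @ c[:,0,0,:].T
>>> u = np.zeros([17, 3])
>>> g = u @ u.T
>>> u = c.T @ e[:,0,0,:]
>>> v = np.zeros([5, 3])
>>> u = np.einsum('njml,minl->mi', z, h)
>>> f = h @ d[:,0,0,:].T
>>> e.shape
(5, 7, 3, 37)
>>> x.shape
(7, 37, 5)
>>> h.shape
(7, 7, 7, 37)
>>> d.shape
(7, 7, 7, 37)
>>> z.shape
(7, 3, 7, 37)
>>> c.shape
(5, 7, 3, 7)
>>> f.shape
(7, 7, 7, 7)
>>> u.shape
(7, 7)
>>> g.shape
(17, 17)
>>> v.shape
(5, 3)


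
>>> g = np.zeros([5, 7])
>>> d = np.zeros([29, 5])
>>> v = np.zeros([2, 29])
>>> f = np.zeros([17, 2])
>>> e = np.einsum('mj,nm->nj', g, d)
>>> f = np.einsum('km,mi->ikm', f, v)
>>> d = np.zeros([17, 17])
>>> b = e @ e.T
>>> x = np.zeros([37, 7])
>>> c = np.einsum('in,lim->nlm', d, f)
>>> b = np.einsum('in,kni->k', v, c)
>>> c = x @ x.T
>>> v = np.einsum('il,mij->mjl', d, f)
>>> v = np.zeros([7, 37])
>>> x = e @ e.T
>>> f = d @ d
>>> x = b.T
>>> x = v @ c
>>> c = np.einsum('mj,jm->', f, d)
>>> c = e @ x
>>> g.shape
(5, 7)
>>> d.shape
(17, 17)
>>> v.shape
(7, 37)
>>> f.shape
(17, 17)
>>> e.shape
(29, 7)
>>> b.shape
(17,)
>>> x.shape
(7, 37)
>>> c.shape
(29, 37)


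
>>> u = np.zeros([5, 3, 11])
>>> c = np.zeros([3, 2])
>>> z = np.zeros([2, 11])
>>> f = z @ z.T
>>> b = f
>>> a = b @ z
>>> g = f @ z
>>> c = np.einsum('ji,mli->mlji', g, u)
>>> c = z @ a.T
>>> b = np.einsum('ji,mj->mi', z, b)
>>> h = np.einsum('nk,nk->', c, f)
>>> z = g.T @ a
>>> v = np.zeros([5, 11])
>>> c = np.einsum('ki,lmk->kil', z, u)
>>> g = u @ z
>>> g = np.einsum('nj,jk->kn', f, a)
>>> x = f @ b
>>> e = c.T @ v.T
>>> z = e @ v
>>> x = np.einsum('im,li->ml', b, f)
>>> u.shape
(5, 3, 11)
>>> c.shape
(11, 11, 5)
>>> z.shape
(5, 11, 11)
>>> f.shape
(2, 2)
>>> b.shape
(2, 11)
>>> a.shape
(2, 11)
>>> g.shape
(11, 2)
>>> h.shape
()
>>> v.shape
(5, 11)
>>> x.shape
(11, 2)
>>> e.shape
(5, 11, 5)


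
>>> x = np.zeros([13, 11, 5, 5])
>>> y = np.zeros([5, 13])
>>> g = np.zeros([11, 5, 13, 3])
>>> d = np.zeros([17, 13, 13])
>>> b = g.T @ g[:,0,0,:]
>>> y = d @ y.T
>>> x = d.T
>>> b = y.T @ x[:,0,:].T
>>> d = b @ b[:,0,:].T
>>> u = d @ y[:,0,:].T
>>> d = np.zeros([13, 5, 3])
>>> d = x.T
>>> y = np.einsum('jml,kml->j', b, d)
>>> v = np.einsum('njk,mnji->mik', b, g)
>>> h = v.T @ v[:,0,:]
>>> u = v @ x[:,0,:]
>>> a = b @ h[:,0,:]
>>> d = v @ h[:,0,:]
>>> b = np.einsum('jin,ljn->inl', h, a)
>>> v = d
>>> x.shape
(13, 13, 17)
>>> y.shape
(5,)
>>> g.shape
(11, 5, 13, 3)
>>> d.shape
(11, 3, 13)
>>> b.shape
(3, 13, 5)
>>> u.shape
(11, 3, 17)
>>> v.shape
(11, 3, 13)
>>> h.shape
(13, 3, 13)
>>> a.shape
(5, 13, 13)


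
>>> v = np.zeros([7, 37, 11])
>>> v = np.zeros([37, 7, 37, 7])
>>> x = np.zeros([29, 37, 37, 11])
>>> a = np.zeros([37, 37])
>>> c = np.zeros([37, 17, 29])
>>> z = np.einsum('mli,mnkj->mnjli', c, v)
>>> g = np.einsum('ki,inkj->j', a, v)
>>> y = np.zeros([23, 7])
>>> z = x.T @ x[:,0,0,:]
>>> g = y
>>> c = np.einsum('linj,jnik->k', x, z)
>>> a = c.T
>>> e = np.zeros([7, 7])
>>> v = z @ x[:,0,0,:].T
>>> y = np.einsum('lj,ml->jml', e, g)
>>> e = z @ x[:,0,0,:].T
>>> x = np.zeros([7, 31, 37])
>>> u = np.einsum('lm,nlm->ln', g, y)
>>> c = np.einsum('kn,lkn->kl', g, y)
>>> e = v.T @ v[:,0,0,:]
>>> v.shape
(11, 37, 37, 29)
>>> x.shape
(7, 31, 37)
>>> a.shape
(11,)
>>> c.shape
(23, 7)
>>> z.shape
(11, 37, 37, 11)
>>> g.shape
(23, 7)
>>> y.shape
(7, 23, 7)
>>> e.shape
(29, 37, 37, 29)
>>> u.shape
(23, 7)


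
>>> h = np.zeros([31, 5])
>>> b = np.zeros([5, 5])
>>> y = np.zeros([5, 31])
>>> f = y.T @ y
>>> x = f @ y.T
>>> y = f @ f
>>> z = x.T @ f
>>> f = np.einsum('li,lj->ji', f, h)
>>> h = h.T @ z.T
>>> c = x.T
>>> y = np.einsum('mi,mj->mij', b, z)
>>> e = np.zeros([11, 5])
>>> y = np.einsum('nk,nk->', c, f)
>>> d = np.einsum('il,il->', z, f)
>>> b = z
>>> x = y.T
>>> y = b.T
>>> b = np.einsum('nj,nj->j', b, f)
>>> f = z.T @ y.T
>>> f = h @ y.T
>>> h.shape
(5, 5)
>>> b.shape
(31,)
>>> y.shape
(31, 5)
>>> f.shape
(5, 31)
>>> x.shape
()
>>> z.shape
(5, 31)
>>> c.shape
(5, 31)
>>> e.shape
(11, 5)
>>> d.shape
()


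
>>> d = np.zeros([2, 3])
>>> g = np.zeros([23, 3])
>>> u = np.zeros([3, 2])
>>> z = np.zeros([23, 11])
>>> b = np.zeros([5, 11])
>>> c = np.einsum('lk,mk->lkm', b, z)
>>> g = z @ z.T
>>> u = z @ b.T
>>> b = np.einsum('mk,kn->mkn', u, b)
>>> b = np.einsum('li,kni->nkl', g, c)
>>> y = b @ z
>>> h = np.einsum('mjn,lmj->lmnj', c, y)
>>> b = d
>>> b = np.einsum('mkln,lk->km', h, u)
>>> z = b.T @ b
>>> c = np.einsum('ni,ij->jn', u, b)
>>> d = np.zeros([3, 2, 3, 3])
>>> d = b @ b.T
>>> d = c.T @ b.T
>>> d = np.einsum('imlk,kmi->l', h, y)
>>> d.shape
(23,)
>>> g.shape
(23, 23)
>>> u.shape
(23, 5)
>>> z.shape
(11, 11)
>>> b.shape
(5, 11)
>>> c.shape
(11, 23)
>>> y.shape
(11, 5, 11)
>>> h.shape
(11, 5, 23, 11)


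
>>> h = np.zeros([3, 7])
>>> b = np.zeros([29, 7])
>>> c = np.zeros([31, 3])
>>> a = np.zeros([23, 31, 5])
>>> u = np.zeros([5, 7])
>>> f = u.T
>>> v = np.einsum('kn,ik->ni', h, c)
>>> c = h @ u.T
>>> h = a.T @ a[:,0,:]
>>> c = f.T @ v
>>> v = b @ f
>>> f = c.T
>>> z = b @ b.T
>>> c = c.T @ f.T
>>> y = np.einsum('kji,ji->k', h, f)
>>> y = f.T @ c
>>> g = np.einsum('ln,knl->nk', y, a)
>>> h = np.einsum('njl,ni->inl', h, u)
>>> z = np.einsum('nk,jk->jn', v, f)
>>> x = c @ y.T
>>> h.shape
(7, 5, 5)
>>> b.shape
(29, 7)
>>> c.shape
(31, 31)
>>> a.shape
(23, 31, 5)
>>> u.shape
(5, 7)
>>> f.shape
(31, 5)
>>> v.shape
(29, 5)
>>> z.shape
(31, 29)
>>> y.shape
(5, 31)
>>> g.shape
(31, 23)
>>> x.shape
(31, 5)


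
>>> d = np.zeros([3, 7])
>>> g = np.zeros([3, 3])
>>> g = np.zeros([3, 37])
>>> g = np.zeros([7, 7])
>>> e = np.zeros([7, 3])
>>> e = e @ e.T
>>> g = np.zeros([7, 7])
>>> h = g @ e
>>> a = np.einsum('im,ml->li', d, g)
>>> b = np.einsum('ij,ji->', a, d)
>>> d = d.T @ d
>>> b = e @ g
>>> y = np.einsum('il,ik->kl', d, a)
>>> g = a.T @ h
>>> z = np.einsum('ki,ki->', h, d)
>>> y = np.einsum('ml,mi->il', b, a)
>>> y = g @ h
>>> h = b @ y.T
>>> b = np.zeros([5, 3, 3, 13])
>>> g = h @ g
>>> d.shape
(7, 7)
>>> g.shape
(7, 7)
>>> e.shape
(7, 7)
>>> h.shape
(7, 3)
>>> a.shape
(7, 3)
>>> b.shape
(5, 3, 3, 13)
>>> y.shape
(3, 7)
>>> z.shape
()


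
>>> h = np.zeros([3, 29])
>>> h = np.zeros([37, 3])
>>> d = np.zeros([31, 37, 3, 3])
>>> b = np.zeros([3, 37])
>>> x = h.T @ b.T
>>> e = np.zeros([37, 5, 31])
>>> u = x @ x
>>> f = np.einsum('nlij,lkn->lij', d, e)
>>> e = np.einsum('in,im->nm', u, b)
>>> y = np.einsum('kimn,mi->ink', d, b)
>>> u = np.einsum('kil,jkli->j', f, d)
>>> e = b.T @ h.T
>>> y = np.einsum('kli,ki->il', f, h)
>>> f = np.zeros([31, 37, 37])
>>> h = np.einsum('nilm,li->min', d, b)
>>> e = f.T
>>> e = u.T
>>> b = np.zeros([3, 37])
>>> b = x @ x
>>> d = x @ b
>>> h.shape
(3, 37, 31)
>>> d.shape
(3, 3)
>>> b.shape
(3, 3)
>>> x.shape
(3, 3)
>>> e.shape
(31,)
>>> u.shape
(31,)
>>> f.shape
(31, 37, 37)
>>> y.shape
(3, 3)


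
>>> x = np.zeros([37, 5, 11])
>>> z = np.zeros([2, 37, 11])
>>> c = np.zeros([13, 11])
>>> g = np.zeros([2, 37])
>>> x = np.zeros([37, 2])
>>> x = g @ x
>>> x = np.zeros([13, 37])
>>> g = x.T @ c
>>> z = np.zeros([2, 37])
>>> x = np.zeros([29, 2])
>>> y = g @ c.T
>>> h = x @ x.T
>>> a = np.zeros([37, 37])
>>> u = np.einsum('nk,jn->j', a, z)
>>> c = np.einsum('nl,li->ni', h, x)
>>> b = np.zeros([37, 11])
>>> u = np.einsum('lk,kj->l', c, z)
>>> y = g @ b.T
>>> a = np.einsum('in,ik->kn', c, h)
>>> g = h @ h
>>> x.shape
(29, 2)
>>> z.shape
(2, 37)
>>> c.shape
(29, 2)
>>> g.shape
(29, 29)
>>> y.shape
(37, 37)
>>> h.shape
(29, 29)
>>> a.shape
(29, 2)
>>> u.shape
(29,)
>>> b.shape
(37, 11)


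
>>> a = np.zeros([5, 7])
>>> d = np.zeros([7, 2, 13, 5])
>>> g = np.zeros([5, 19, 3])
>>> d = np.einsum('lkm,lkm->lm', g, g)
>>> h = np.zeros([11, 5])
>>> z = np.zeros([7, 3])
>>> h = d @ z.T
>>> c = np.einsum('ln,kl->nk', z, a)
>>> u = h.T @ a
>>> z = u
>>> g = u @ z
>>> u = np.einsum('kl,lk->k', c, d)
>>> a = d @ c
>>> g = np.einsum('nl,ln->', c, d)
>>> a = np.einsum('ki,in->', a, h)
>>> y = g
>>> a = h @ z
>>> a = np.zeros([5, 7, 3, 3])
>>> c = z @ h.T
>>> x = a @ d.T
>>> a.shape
(5, 7, 3, 3)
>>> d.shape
(5, 3)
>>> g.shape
()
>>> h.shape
(5, 7)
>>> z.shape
(7, 7)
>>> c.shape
(7, 5)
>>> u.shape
(3,)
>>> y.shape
()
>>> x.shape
(5, 7, 3, 5)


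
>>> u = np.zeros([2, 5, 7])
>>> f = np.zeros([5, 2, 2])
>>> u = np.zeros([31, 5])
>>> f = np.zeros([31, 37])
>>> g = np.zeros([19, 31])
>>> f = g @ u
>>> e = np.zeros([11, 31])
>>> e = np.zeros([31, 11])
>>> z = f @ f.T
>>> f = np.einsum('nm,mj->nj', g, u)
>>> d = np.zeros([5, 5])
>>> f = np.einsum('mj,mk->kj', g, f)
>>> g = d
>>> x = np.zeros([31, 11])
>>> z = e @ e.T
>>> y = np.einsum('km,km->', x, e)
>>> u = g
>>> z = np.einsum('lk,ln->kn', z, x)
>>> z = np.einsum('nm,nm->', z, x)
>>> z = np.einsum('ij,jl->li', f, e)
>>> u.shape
(5, 5)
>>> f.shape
(5, 31)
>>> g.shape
(5, 5)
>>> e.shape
(31, 11)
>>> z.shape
(11, 5)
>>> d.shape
(5, 5)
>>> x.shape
(31, 11)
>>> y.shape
()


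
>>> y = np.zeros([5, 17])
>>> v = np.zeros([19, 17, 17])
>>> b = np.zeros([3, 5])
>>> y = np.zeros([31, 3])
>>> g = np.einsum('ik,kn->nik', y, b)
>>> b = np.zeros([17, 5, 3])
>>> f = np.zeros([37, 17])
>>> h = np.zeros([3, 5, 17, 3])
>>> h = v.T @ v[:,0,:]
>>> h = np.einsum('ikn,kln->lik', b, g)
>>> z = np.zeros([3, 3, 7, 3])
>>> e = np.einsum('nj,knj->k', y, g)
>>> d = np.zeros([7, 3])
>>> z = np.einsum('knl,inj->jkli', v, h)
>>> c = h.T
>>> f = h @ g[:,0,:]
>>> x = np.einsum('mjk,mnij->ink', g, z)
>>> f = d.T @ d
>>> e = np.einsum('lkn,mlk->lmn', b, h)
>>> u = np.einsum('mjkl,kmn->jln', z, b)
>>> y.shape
(31, 3)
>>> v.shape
(19, 17, 17)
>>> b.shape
(17, 5, 3)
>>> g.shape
(5, 31, 3)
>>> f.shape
(3, 3)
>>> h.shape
(31, 17, 5)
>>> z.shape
(5, 19, 17, 31)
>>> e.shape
(17, 31, 3)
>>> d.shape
(7, 3)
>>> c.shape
(5, 17, 31)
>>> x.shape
(17, 19, 3)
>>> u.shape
(19, 31, 3)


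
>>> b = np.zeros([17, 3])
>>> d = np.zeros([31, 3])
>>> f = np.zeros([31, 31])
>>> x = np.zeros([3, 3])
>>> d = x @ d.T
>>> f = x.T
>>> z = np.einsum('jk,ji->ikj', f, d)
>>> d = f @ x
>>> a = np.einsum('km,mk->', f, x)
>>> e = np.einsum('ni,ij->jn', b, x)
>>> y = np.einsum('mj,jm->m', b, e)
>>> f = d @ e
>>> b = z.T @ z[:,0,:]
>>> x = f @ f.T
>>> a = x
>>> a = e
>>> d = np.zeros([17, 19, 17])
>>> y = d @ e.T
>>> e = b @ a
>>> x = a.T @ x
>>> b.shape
(3, 3, 3)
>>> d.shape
(17, 19, 17)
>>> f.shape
(3, 17)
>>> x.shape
(17, 3)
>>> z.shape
(31, 3, 3)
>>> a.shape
(3, 17)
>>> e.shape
(3, 3, 17)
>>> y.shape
(17, 19, 3)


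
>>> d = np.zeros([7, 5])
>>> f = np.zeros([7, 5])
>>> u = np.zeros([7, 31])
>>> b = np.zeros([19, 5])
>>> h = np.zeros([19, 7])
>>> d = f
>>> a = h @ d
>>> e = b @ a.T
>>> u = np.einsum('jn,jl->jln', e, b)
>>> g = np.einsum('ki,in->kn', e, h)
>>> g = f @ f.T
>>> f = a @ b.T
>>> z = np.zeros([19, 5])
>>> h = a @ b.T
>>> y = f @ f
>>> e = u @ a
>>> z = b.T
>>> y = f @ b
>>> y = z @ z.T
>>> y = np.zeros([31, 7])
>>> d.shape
(7, 5)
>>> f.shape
(19, 19)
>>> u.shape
(19, 5, 19)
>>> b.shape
(19, 5)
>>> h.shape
(19, 19)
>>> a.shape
(19, 5)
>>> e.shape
(19, 5, 5)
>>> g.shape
(7, 7)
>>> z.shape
(5, 19)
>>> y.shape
(31, 7)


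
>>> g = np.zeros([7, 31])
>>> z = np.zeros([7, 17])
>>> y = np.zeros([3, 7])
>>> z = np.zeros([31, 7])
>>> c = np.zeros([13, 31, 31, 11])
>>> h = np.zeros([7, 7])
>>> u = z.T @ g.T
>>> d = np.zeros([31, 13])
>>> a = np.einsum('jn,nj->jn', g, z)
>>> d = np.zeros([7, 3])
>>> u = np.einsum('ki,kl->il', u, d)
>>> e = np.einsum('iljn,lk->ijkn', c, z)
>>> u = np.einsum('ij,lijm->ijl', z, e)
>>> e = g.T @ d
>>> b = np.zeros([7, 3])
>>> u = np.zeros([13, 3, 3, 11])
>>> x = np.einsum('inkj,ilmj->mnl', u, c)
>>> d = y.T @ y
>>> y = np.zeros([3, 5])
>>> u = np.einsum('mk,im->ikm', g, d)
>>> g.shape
(7, 31)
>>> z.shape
(31, 7)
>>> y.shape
(3, 5)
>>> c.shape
(13, 31, 31, 11)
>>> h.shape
(7, 7)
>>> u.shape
(7, 31, 7)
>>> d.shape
(7, 7)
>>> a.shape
(7, 31)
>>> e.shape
(31, 3)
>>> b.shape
(7, 3)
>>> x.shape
(31, 3, 31)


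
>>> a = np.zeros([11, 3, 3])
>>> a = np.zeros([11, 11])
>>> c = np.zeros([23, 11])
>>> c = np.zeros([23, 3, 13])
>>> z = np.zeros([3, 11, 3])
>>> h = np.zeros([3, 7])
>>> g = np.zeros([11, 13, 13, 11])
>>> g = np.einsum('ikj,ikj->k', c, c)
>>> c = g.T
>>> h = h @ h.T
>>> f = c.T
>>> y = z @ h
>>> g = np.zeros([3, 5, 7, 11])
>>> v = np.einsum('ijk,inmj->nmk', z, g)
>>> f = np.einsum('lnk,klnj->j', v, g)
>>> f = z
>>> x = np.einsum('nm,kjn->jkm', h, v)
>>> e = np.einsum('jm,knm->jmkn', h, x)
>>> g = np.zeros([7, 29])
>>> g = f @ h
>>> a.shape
(11, 11)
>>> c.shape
(3,)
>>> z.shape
(3, 11, 3)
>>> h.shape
(3, 3)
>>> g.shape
(3, 11, 3)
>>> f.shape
(3, 11, 3)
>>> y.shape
(3, 11, 3)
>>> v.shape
(5, 7, 3)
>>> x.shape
(7, 5, 3)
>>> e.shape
(3, 3, 7, 5)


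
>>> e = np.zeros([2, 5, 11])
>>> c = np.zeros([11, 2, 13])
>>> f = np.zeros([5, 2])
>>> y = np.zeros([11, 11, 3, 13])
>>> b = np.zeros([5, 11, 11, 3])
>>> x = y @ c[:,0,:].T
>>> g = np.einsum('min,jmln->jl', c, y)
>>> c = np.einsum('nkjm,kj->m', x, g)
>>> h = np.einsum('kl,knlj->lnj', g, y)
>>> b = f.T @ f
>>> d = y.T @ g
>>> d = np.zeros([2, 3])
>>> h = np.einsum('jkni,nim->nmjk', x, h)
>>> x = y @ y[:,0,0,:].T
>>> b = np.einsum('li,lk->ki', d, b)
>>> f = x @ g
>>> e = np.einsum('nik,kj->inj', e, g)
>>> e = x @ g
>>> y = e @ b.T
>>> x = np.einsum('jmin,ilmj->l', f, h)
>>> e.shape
(11, 11, 3, 3)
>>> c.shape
(11,)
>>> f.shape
(11, 11, 3, 3)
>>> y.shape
(11, 11, 3, 2)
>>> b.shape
(2, 3)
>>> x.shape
(13,)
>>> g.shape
(11, 3)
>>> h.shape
(3, 13, 11, 11)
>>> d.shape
(2, 3)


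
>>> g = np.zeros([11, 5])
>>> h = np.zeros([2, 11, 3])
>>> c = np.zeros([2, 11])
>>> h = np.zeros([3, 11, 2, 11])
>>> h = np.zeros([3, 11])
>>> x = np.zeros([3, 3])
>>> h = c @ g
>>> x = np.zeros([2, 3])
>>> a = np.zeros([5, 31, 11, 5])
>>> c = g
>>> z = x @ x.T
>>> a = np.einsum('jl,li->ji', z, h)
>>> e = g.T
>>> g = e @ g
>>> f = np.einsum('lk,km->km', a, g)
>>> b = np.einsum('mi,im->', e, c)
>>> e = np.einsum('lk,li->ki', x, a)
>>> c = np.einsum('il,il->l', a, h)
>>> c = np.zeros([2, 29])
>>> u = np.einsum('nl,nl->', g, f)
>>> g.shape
(5, 5)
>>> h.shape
(2, 5)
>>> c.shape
(2, 29)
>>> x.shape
(2, 3)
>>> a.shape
(2, 5)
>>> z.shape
(2, 2)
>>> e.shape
(3, 5)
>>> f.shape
(5, 5)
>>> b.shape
()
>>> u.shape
()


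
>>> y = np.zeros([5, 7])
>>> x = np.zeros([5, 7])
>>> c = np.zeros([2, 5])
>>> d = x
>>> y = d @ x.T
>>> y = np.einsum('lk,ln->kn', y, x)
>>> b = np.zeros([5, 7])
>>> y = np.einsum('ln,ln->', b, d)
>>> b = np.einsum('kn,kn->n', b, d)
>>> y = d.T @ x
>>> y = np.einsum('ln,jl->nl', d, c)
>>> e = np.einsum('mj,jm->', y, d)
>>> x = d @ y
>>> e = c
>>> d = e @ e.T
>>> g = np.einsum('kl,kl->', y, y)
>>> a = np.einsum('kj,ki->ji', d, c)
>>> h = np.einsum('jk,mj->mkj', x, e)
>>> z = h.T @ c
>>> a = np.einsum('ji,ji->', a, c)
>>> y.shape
(7, 5)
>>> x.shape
(5, 5)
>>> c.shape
(2, 5)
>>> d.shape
(2, 2)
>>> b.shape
(7,)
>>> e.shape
(2, 5)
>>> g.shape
()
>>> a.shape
()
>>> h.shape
(2, 5, 5)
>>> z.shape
(5, 5, 5)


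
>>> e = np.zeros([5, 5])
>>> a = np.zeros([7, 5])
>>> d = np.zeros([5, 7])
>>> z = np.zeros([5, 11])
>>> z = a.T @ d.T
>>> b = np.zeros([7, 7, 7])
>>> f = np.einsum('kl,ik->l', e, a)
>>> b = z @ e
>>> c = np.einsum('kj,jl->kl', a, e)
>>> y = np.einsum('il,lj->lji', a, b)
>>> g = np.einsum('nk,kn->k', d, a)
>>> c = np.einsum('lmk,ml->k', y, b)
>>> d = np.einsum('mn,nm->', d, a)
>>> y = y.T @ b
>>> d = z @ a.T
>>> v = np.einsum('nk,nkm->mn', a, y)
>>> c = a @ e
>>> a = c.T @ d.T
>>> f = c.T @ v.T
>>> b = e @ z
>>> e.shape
(5, 5)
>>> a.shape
(5, 5)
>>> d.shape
(5, 7)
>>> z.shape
(5, 5)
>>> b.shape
(5, 5)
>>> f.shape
(5, 5)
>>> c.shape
(7, 5)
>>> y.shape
(7, 5, 5)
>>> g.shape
(7,)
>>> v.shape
(5, 7)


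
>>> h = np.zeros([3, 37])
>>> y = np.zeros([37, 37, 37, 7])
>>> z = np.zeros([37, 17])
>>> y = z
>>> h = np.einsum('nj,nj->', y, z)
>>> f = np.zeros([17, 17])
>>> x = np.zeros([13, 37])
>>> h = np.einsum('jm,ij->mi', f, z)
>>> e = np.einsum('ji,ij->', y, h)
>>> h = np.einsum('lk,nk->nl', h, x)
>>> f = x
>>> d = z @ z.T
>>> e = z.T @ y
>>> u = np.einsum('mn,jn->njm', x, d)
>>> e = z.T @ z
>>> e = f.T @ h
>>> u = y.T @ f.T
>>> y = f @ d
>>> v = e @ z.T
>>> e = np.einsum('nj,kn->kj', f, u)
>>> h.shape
(13, 17)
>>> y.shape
(13, 37)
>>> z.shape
(37, 17)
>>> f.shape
(13, 37)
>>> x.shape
(13, 37)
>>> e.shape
(17, 37)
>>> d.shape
(37, 37)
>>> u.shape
(17, 13)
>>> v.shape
(37, 37)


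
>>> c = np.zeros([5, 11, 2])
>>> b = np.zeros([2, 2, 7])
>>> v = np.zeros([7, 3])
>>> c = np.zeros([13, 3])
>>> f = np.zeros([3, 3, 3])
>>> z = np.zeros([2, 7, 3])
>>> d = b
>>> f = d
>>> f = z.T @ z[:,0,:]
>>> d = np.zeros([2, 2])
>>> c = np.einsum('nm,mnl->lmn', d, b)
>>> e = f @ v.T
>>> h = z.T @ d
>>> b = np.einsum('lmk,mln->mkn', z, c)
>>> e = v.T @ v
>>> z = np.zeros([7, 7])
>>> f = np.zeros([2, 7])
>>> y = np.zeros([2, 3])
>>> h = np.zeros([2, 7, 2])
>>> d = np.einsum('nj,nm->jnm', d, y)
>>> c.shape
(7, 2, 2)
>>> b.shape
(7, 3, 2)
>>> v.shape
(7, 3)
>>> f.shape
(2, 7)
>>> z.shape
(7, 7)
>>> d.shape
(2, 2, 3)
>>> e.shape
(3, 3)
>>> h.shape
(2, 7, 2)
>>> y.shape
(2, 3)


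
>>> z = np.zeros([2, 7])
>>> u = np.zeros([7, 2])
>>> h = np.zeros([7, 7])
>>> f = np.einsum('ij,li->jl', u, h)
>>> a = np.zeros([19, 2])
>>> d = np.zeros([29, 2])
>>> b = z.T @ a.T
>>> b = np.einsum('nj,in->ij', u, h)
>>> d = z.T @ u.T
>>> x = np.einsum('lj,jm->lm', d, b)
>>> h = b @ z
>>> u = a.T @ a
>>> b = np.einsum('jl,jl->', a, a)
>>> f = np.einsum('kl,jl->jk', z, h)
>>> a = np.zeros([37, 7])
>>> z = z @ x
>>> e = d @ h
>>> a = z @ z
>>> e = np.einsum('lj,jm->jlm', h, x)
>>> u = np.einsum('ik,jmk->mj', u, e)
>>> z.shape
(2, 2)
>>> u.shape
(7, 7)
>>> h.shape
(7, 7)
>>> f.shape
(7, 2)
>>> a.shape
(2, 2)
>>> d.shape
(7, 7)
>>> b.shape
()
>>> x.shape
(7, 2)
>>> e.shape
(7, 7, 2)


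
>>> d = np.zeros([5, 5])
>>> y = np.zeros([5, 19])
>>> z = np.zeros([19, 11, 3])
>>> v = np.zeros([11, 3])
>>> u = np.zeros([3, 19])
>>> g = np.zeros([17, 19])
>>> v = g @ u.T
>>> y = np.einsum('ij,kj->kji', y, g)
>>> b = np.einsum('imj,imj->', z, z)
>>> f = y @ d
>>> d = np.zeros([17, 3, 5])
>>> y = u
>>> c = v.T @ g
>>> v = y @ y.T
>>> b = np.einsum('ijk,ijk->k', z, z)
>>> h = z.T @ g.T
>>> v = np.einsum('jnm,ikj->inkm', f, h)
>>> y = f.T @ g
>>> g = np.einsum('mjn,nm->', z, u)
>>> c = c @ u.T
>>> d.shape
(17, 3, 5)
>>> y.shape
(5, 19, 19)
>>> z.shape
(19, 11, 3)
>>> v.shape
(3, 19, 11, 5)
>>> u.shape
(3, 19)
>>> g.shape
()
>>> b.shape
(3,)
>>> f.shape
(17, 19, 5)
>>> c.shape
(3, 3)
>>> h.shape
(3, 11, 17)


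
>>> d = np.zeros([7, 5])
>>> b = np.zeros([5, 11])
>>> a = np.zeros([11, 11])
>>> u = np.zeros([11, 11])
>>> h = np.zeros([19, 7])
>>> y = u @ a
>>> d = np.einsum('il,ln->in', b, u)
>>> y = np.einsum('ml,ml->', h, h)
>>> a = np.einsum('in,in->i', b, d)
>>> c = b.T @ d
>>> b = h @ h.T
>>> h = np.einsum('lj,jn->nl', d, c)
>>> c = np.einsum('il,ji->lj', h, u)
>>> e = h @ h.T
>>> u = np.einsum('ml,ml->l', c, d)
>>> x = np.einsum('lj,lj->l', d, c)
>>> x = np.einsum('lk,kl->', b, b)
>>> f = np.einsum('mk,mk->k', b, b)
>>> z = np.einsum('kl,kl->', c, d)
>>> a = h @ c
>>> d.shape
(5, 11)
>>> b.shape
(19, 19)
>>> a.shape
(11, 11)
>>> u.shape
(11,)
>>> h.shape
(11, 5)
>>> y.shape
()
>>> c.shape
(5, 11)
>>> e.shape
(11, 11)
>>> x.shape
()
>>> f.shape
(19,)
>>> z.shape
()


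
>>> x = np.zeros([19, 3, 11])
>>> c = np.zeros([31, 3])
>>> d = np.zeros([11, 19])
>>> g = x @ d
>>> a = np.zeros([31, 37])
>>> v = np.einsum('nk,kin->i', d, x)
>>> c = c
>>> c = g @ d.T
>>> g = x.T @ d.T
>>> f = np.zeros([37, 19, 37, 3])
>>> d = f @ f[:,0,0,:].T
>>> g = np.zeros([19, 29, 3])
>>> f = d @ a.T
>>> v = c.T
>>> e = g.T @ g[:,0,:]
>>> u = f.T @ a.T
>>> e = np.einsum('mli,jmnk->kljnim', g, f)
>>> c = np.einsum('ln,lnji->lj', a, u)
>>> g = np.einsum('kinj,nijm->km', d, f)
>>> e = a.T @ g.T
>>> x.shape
(19, 3, 11)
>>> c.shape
(31, 19)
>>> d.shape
(37, 19, 37, 37)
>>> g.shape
(37, 31)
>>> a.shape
(31, 37)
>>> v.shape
(11, 3, 19)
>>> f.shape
(37, 19, 37, 31)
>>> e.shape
(37, 37)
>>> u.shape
(31, 37, 19, 31)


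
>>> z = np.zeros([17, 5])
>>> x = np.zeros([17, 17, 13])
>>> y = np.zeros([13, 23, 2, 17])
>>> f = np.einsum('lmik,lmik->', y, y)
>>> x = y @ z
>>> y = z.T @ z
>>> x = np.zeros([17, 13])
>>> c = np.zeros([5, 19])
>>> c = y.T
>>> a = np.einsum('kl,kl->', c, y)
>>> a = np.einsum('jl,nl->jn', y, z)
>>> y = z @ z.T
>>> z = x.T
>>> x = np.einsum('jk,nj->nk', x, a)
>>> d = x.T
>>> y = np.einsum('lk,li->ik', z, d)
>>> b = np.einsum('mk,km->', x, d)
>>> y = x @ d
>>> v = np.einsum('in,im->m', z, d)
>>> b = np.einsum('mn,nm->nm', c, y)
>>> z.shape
(13, 17)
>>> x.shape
(5, 13)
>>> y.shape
(5, 5)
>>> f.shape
()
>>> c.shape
(5, 5)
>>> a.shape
(5, 17)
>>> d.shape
(13, 5)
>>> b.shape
(5, 5)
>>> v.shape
(5,)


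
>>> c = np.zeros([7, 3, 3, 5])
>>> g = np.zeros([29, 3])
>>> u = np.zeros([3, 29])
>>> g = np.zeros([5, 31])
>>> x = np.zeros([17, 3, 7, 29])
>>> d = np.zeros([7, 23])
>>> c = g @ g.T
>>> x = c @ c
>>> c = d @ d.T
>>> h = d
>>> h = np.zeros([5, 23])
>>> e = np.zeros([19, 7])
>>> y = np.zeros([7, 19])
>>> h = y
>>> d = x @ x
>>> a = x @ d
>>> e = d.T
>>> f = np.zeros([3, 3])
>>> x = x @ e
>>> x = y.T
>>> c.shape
(7, 7)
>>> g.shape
(5, 31)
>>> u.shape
(3, 29)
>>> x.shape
(19, 7)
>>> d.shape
(5, 5)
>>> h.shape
(7, 19)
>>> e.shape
(5, 5)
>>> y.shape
(7, 19)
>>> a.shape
(5, 5)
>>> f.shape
(3, 3)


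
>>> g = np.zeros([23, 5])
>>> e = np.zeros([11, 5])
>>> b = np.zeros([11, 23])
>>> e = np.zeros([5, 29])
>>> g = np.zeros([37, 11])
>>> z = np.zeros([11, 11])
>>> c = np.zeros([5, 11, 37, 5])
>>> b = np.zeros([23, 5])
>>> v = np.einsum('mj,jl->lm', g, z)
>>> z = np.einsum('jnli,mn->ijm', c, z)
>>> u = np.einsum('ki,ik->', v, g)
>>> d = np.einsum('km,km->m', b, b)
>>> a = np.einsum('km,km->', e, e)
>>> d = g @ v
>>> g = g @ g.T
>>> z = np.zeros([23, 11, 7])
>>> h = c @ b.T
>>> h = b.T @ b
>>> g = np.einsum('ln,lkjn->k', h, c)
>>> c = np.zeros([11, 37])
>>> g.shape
(11,)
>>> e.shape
(5, 29)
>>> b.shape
(23, 5)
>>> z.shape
(23, 11, 7)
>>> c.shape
(11, 37)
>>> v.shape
(11, 37)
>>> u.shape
()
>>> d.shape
(37, 37)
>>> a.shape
()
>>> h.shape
(5, 5)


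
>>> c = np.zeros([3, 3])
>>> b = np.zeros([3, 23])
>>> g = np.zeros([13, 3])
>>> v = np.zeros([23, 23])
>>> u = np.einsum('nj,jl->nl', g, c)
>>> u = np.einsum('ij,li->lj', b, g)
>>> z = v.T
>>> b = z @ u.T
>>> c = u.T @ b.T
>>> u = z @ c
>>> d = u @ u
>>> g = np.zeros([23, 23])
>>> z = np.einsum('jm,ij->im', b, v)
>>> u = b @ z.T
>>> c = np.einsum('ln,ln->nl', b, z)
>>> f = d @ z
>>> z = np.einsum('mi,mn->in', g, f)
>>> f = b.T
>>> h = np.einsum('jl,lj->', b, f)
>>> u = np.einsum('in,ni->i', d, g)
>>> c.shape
(13, 23)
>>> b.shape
(23, 13)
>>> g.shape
(23, 23)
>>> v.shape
(23, 23)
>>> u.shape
(23,)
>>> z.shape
(23, 13)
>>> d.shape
(23, 23)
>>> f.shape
(13, 23)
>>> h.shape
()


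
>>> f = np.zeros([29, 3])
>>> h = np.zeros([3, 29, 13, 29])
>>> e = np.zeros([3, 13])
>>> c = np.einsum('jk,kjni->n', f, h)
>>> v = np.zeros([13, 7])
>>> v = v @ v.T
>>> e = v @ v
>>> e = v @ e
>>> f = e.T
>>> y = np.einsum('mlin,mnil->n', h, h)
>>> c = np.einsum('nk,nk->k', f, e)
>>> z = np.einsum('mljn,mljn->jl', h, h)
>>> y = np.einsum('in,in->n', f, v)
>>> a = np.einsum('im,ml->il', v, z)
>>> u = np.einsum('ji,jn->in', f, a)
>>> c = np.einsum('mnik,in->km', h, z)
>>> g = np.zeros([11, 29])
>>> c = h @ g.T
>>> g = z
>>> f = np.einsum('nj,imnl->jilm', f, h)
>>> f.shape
(13, 3, 29, 29)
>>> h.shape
(3, 29, 13, 29)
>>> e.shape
(13, 13)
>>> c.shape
(3, 29, 13, 11)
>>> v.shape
(13, 13)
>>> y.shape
(13,)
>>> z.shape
(13, 29)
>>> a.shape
(13, 29)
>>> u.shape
(13, 29)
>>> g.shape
(13, 29)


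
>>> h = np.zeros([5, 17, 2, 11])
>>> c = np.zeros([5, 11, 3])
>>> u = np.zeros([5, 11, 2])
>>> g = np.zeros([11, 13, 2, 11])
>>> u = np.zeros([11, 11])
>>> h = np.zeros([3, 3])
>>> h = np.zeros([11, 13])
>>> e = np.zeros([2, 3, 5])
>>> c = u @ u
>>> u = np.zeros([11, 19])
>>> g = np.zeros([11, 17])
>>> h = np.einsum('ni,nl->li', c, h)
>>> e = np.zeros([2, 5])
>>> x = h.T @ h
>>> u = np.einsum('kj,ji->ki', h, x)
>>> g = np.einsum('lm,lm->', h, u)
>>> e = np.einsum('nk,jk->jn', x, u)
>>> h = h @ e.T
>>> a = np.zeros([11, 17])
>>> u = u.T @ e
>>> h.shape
(13, 13)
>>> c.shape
(11, 11)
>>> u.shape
(11, 11)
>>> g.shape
()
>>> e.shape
(13, 11)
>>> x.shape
(11, 11)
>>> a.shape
(11, 17)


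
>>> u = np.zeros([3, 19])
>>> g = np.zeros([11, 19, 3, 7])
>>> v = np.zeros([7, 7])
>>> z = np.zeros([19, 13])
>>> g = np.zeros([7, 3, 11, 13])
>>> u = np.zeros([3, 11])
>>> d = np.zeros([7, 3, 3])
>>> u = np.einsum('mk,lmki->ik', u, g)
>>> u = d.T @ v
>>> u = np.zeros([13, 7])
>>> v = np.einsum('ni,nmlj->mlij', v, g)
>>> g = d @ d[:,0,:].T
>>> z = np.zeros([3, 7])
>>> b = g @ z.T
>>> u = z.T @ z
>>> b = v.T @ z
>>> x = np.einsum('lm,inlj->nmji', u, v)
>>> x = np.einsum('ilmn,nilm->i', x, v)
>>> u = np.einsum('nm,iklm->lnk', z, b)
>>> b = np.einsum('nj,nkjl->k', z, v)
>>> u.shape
(11, 3, 7)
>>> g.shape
(7, 3, 7)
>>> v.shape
(3, 11, 7, 13)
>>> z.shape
(3, 7)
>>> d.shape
(7, 3, 3)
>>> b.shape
(11,)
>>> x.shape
(11,)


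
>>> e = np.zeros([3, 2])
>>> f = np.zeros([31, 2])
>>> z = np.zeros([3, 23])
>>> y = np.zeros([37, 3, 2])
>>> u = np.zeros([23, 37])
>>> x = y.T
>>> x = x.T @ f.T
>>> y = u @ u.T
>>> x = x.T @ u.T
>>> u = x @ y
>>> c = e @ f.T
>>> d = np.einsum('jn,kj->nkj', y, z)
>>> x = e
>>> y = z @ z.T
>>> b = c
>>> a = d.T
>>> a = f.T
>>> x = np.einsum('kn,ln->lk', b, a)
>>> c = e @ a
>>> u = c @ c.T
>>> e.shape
(3, 2)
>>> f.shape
(31, 2)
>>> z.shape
(3, 23)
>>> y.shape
(3, 3)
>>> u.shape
(3, 3)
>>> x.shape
(2, 3)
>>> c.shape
(3, 31)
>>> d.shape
(23, 3, 23)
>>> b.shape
(3, 31)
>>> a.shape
(2, 31)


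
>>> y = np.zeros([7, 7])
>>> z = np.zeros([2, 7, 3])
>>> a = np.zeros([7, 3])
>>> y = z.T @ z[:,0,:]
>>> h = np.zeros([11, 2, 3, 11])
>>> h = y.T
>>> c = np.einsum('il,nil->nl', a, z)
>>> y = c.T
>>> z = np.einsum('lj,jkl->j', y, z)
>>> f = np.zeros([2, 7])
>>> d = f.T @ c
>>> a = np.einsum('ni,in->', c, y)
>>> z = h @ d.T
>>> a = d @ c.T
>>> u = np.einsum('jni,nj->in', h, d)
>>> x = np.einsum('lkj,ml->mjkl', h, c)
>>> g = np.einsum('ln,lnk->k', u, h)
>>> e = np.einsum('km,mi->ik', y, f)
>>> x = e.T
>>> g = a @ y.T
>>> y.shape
(3, 2)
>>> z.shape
(3, 7, 7)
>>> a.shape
(7, 2)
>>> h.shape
(3, 7, 3)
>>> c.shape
(2, 3)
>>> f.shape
(2, 7)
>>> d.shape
(7, 3)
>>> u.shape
(3, 7)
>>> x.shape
(3, 7)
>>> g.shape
(7, 3)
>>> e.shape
(7, 3)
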